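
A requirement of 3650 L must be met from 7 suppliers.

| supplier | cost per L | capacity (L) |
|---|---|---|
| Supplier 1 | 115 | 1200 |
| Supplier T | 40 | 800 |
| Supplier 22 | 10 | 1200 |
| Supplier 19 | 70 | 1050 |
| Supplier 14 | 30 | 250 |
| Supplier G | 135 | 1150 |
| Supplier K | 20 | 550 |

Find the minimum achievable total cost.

122000

Use suppliers in increasing cost order.
Supplier 22 at 10: take all 1200 L → 2450 still needed.
Take 550 from Supplier K at 20 → need 1900 more.
Take 250 from Supplier 14 at 30 → need 1650 more.
Take 800 from Supplier T at 40 → need 850 more.
Take 850 from Supplier 19 at 70 to finish.
Supplier 1, Supplier G: unused.
Cost = 1200×10 + 550×20 + 250×30 + 800×40 + 850×70 = 122000.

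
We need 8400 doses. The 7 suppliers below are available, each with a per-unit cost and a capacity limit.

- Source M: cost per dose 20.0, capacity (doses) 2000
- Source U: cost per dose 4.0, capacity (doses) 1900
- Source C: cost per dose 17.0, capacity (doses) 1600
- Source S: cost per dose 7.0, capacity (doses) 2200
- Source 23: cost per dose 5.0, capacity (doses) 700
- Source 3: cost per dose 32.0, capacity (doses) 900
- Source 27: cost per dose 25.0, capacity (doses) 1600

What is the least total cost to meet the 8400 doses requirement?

93700

Cheapest first:
Source U at 4.0: take all 1900 doses — 6500 still needed.
Source 23 at 5.0: take all 700 doses — 5800 still needed.
Take 2200 from Source S at 7.0 — need 3600 more.
Source C (17.0): use full 1600 — 2000 doses to go.
Source M (20.0): use full 2000 — 0 doses to go.
Source 27, Source 3: unused.
Cost = 1900×4.0 + 700×5.0 + 2200×7.0 + 1600×17.0 + 2000×20.0 = 93700.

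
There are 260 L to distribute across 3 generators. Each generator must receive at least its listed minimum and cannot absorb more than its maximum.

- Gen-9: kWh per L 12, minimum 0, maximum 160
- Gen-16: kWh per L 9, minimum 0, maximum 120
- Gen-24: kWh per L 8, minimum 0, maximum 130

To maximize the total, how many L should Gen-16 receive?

Meeting every minimum uses 0+0+0 = 0 L, leaving 260.
Highest kWh per L first: Gen-9 12 > Gen-16 9 > Gen-24 8.
Give Gen-9 160 more to hit its cap of 160 → 100 left.
Only 100 left; Gen-16 takes them to reach 100.

100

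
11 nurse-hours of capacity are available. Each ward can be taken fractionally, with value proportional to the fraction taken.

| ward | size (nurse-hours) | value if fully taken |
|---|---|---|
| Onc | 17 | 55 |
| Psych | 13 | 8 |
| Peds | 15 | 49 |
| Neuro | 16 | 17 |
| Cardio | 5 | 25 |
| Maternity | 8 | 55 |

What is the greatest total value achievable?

70

Rank by value-to-size ratio: Maternity 55/8≈6.88, Cardio 25/5≈5, Peds 49/15≈3.27, Onc 55/17≈3.24, Neuro 17/16≈1.06, Psych 8/13≈0.615.
Maternity: take in full, 8 nurse-hours for value 55 → 3 left.
Only 3 nurse-hours remain; take 3/5 of Cardio for value 25×3/5 = 15.
Total value = 70.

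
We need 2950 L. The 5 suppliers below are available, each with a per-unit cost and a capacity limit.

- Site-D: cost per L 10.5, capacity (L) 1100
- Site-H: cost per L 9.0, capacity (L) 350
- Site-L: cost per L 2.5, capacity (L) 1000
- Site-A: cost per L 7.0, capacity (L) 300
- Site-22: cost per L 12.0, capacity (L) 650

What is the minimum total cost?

21700

Use suppliers in increasing cost order.
Site-L (2.5): use full 1000 → 1950 L to go.
Take 300 from Site-A at 7.0 → need 1650 more.
Site-H (9.0): use full 350 → 1300 L to go.
Site-D at 10.5: take all 1100 L → 200 still needed.
Take 200 from Site-22 at 12.0 to finish.
Cost = 1000×2.5 + 300×7.0 + 350×9.0 + 1100×10.5 + 200×12.0 = 21700.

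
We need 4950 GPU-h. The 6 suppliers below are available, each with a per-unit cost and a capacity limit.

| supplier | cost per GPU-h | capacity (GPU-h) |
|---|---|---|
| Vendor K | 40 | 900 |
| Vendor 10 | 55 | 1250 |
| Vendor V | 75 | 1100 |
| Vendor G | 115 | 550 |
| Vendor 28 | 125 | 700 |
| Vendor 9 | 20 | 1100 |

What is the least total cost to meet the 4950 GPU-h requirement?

278750

Use suppliers in increasing cost order.
Take 1100 from Vendor 9 at 20 → need 3850 more.
Take 900 from Vendor K at 40 → need 2950 more.
Vendor 10 at 55: take all 1250 GPU-h → 1700 still needed.
Vendor V at 75: take all 1100 GPU-h → 600 still needed.
Vendor G (115): use full 550 → 50 GPU-h to go.
Vendor 28 (125): take the remaining 50 → done.
Cost = 1100×20 + 900×40 + 1250×55 + 1100×75 + 550×115 + 50×125 = 278750.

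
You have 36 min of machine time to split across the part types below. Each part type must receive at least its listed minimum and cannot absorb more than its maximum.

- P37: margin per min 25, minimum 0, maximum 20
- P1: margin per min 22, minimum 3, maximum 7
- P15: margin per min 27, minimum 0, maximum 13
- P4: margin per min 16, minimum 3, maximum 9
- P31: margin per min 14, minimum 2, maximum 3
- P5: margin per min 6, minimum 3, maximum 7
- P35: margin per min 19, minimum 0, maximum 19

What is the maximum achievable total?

811

Meeting every minimum uses 0+3+0+3+2+3+0 = 11 min, leaving 25.
Order the part types by margin per min: P15 27 > P37 25 > P1 22 > P35 19 > P4 16 > P31 14 > P5 6.
P15: +13 to 13 (cap) → 12 left.
P37: +12 (room for 20) → 12. Pool exhausted.
Total = 25×12 + 22×3 + 27×13 + 16×3 + 14×2 + 6×3 = 811.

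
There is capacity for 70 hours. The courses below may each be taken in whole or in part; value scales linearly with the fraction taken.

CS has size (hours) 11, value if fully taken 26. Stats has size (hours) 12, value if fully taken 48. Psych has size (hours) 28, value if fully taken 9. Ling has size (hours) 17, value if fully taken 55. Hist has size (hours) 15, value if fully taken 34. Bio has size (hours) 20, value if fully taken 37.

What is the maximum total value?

Rank by value-to-size ratio: Stats 48/12≈4, Ling 55/17≈3.24, CS 26/11≈2.36, Hist 34/15≈2.27, Bio 37/20≈1.85, Psych 9/28≈0.321.
Stats: take in full, 12 hours for value 48 — 58 left.
Ling: take in full, 17 hours for value 55 — 41 left.
All 11 hours of CS fit (value 26) — 30 remain.
All 15 hours of Hist fit (value 34) — 15 remain.
Only 15 hours remain; take 15/20 of Bio for value 37×15/20 = 27.75.
Total value = 190.75.

190.75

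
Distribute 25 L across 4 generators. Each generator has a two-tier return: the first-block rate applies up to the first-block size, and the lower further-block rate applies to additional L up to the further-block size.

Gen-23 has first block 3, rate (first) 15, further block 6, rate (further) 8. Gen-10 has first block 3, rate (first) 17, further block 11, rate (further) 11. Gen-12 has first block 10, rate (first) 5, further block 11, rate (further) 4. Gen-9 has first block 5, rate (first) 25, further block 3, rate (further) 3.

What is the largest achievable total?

366

Rank every tier by rate: Gen-9/T1 25 > Gen-10/T1 17 > Gen-23/T1 15 > Gen-10/T2 11 > Gen-23/T2 8 > Gen-12/T1 5 > Gen-12/T2 4 > Gen-9/T2 3.
Fill Gen-9 T1 block (5 at 25) ; 20 left.
Gen-10 T1 at 17: fill all 3 ; 17 left.
Gen-23/T1 (15): +3 ; 14 left.
Gen-10/T2 (11): +11 ; 3 left.
3 remain; put them into Gen-23 T2 at 8.
Total = 25×5 + 17×3 + 15×3 + 11×11 + 8×3 = 366.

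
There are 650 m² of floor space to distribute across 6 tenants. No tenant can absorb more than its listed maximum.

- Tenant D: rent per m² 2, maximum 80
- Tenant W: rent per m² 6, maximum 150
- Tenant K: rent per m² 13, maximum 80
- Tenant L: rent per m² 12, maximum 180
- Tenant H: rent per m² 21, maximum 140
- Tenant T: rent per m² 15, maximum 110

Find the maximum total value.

Highest rent per m² first: Tenant H 21 > Tenant T 15 > Tenant K 13 > Tenant L 12 > Tenant W 6 > Tenant D 2.
Give Tenant H 140 to hit its cap of 140 → 510 left.
Give Tenant T 110 to hit its cap of 110 → 400 left.
Tenant K: +80 to 80 (cap) → 320 left.
Tenant L takes 180 to reach its cap of 180 → 140 left.
Tenant W: +140 (room for 150) → 140. Pool exhausted.
Total = 6×140 + 13×80 + 12×180 + 21×140 + 15×110 = 8630.

8630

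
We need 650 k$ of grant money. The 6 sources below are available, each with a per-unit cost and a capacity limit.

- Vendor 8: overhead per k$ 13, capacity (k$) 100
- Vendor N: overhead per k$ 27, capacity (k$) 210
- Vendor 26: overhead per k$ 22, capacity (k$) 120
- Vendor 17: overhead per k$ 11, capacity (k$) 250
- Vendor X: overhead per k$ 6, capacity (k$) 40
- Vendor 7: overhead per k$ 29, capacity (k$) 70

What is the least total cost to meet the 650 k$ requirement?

Fill from the cheapest source first.
Vendor X at 6: take all 40 k$ ; 610 still needed.
Vendor 17 at 11: take all 250 k$ ; 360 still needed.
Take 100 from Vendor 8 at 13 ; need 260 more.
Vendor 26 (22): use full 120 ; 140 k$ to go.
Vendor N at 27: take 140 of its 210 ; requirement met.
Vendor 7: unused.
Cost = 40×6 + 250×11 + 100×13 + 120×22 + 140×27 = 10710.

10710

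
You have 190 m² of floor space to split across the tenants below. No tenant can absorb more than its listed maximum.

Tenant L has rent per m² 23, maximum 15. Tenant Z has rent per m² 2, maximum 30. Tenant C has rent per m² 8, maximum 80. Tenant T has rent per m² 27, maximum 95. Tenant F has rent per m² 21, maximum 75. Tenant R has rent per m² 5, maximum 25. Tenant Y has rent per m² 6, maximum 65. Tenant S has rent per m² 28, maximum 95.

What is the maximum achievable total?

Rank by rent per m²: Tenant S 28 > Tenant T 27 > Tenant L 23 > Tenant F 21 > Tenant C 8 > Tenant Y 6 > Tenant R 5 > Tenant Z 2.
Give Tenant S 95 to hit its cap of 95 → 95 left.
Give Tenant T 95 to hit its cap of 95 → 0 left.
Total = 27×95 + 28×95 = 5225.

5225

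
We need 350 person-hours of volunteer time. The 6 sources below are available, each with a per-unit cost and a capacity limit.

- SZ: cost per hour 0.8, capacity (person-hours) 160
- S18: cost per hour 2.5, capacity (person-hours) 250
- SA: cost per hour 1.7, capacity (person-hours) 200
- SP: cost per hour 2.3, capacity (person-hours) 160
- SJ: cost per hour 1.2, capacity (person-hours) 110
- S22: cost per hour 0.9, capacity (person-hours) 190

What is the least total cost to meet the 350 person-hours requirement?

Use sources in increasing cost order.
SZ at 0.8: take all 160 person-hours → 190 still needed.
S22 at 0.9: take all 190 person-hours → 0 still needed.
SJ, SA, SP, S18: unused.
Cost = 160×0.8 + 190×0.9 = 299.

299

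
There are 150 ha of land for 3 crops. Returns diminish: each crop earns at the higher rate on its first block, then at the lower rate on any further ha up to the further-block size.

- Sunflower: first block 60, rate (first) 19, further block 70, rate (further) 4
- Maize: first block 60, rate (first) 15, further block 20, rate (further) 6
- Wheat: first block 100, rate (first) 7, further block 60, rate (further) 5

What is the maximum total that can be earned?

2250

Treat each block as its own option and order by rate: Sunflower/tier1 19 > Maize/tier1 15 > Wheat/tier1 7 > Maize/tier2 6 > Wheat/tier2 5 > Sunflower/tier2 4.
Sunflower tier1 at 19: fill all 60 ; 90 left.
Maize tier1 at 15: fill all 60 ; 30 left.
30 remain; put them into Wheat tier1 at 7.
Total = 19×60 + 15×60 + 7×30 = 2250.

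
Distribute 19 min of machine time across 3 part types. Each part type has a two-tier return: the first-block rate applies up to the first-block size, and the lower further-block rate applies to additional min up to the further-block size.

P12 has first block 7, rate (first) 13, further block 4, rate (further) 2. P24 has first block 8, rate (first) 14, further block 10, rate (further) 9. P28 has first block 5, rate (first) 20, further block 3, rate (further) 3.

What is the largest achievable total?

290

Rank every tier by rate: P28/first 20 > P24/first 14 > P12/first 13 > P24/second 9 > P28/second 3 > P12/second 2.
P28 first at 20: fill all 5 ; 14 left.
Fill P24 first block (8 at 14) ; 6 left.
P12 first at 13: only 6 left, fill 6.
Total = 20×5 + 14×8 + 13×6 = 290.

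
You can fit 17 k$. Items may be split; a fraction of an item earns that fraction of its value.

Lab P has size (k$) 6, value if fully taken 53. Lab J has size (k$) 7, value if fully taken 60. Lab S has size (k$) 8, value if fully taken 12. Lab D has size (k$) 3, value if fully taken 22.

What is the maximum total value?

Best value per unit of size first: Lab P 53/6≈8.83, Lab J 60/7≈8.57, Lab D 22/3≈7.33, Lab S 12/8≈1.5.
Take all of Lab P (6 k$, value 53) — 11 k$ left.
Lab J: take in full, 7 k$ for value 60 — 4 left.
Lab D: take in full, 3 k$ for value 22 — 1 left.
Only 1 k$ remain; take 1/8 of Lab S for value 12×1/8 = 1.5.
Total value = 136.5.

136.5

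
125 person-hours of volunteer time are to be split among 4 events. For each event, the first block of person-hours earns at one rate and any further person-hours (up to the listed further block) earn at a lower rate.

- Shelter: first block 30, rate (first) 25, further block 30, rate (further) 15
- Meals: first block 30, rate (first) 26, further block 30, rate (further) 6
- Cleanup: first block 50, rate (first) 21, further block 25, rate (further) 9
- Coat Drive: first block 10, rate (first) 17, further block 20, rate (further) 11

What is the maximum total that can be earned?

Treat each block as its own option and order by rate: Meals/T1 26 > Shelter/T1 25 > Cleanup/T1 21 > Coat Drive/T1 17 > Shelter/T2 15 > Coat Drive/T2 11 > Cleanup/T2 9 > Meals/T2 6.
Meals/T1 (26): +30 — 95 left.
Fill Shelter T1 block (30 at 25) — 65 left.
Fill Cleanup T1 block (50 at 21) — 15 left.
Fill Coat Drive T1 block (10 at 17) — 5 left.
Shelter T2 at 15: only 5 left, fill 5.
Total = 26×30 + 25×30 + 21×50 + 17×10 + 15×5 = 2825.

2825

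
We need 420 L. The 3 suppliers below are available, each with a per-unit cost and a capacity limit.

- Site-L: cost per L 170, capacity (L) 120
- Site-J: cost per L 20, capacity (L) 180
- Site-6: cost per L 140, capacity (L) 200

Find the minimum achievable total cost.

Fill from the cheapest supplier first.
Take 180 from Site-J at 20 — need 240 more.
Site-6 at 140: take all 200 L — 40 still needed.
Take 40 from Site-L at 170 to finish.
Cost = 180×20 + 200×140 + 40×170 = 38400.

38400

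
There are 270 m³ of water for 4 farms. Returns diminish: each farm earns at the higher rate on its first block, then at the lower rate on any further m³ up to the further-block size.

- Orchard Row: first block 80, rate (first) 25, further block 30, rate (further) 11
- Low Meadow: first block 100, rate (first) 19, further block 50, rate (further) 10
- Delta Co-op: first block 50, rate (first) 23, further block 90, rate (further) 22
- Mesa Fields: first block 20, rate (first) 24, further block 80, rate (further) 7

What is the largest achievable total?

6180

Rank every tier by rate: Orchard Row/tier1 25 > Mesa Fields/tier1 24 > Delta Co-op/tier1 23 > Delta Co-op/tier2 22 > Low Meadow/tier1 19 > Orchard Row/tier2 11 > Low Meadow/tier2 10 > Mesa Fields/tier2 7.
Fill Orchard Row tier1 block (80 at 25) ; 190 left.
Fill Mesa Fields tier1 block (20 at 24) ; 170 left.
Delta Co-op tier1 at 23: fill all 50 ; 120 left.
Delta Co-op tier2 at 22: fill all 90 ; 30 left.
Low Meadow tier1 at 19: only 30 left, fill 30.
Total = 25×80 + 24×20 + 23×50 + 22×90 + 19×30 = 6180.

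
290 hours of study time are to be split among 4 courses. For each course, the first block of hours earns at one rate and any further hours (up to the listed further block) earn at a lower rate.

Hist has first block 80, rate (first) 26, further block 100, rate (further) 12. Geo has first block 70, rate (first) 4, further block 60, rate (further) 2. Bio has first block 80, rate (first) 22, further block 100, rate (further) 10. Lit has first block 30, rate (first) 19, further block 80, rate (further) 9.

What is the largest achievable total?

Rank every tier by rate: Hist/tier1 26 > Bio/tier1 22 > Lit/tier1 19 > Hist/tier2 12 > Bio/tier2 10 > Lit/tier2 9 > Geo/tier1 4 > Geo/tier2 2.
Hist/tier1 (26): +80 — 210 left.
Bio/tier1 (22): +80 — 130 left.
Lit tier1 at 19: fill all 30 — 100 left.
Hist/tier2 (12): +100 — 0 left.
Total = 26×80 + 22×80 + 19×30 + 12×100 = 5610.

5610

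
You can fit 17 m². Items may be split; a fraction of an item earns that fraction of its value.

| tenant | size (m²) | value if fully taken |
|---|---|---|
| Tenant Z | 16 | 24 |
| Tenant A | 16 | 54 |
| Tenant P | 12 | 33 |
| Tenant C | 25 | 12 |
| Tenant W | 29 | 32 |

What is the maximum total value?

56.75

Sort by value density: Tenant A 54/16≈3.38, Tenant P 33/12≈2.75, Tenant Z 24/16≈1.5, Tenant W 32/29≈1.1, Tenant C 12/25≈0.48.
All 16 m² of Tenant A fit (value 54) ; 1 remain.
Only 1 m² remain; take 1/12 of Tenant P for value 33×1/12 = 2.75.
Total value = 56.75.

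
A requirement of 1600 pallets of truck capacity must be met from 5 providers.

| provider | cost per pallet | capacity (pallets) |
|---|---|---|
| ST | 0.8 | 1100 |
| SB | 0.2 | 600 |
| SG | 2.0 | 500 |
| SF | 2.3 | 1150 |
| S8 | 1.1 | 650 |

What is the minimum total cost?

920

Use providers in increasing cost order.
SB at 0.2: take all 600 pallets — 1000 still needed.
ST (0.8): take the remaining 1000 — done.
S8, SG, SF: unused.
Cost = 600×0.2 + 1000×0.8 = 920.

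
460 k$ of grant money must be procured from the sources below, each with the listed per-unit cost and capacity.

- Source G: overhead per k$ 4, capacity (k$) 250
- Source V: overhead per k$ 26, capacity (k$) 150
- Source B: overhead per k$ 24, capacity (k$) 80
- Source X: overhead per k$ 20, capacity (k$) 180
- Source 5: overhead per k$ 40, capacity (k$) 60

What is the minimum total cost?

Fill from the cheapest source first.
Source G at 4: take all 250 k$ → 210 still needed.
Source X (20): use full 180 → 30 k$ to go.
Source B (24): take the remaining 30 → done.
Source V, Source 5: unused.
Cost = 250×4 + 180×20 + 30×24 = 5320.

5320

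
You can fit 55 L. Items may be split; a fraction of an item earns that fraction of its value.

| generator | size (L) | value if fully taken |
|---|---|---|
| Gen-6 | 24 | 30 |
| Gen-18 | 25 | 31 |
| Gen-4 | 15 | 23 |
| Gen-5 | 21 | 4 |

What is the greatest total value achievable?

72.84

Best value per unit of size first: Gen-4 23/15≈1.53, Gen-6 30/24≈1.25, Gen-18 31/25≈1.24, Gen-5 4/21≈0.19.
Take all of Gen-4 (15 L, value 23) → 40 L left.
Gen-6: take in full, 24 L for value 30 → 16 left.
Only 16 L remain; take 16/25 of Gen-18 for value 31×16/25 = 19.84.
Total value = 72.84.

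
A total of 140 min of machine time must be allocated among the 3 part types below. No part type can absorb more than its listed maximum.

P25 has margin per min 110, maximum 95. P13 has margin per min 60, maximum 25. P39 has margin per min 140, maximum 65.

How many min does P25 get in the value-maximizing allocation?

Rank by margin per min: P39 140 > P25 110 > P13 60.
P39 takes 65 to reach its cap of 65 — 75 left.
Only 75 left; P25 takes them to reach 75.

75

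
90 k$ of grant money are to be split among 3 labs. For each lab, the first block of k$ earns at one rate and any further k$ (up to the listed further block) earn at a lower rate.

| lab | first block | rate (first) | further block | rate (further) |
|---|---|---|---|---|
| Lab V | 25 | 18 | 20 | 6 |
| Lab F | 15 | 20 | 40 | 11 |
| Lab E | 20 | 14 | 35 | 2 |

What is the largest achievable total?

1360

Order all 6 blocks by rate: Lab F/T1 20 > Lab V/T1 18 > Lab E/T1 14 > Lab F/T2 11 > Lab V/T2 6 > Lab E/T2 2.
Lab F T1 at 20: fill all 15 ; 75 left.
Lab V T1 at 18: fill all 25 ; 50 left.
Lab E/T1 (14): +20 ; 30 left.
Lab F T2 at 11: only 30 left, fill 30.
Total = 20×15 + 18×25 + 14×20 + 11×30 = 1360.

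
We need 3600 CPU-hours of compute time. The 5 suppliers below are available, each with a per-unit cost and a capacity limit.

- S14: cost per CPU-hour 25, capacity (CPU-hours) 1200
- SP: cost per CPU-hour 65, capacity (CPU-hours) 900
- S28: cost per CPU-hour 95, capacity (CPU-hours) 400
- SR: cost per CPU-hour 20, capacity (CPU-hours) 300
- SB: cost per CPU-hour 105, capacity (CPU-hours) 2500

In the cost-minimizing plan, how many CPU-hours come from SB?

Fill from the cheapest supplier first.
SR at 20: take all 300 CPU-hours — 3300 still needed.
S14 (25): use full 1200 — 2100 CPU-hours to go.
Take 900 from SP at 65 — need 1200 more.
S28 (95): use full 400 — 800 CPU-hours to go.
SB at 105: take 800 of its 2500 — requirement met.

800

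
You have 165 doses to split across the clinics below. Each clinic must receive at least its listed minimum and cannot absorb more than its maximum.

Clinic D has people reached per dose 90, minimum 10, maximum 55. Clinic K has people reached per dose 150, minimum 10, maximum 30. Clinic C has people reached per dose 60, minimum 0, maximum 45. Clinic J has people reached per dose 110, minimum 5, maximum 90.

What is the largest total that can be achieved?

18450

Meeting every minimum uses 10+10+0+5 = 25 doses, leaving 140.
Rank by people reached per dose: Clinic K 150 > Clinic J 110 > Clinic D 90 > Clinic C 60.
Clinic K: +20 to 30 (cap) ; 120 left.
Give Clinic J 85 more to hit its cap of 90 ; 35 left.
Clinic D: +35 (room for 45) → 45. Pool exhausted.
Total = 90×45 + 150×30 + 110×90 = 18450.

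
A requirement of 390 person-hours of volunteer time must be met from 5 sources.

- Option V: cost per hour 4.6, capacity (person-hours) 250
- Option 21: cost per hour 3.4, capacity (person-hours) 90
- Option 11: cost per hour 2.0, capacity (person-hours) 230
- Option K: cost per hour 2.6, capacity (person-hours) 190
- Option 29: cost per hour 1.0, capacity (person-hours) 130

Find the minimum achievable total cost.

Use sources in increasing cost order.
Take 130 from Option 29 at 1.0 ; need 260 more.
Take 230 from Option 11 at 2.0 ; need 30 more.
Option K at 2.6: take 30 of its 190 ; requirement met.
Option 21, Option V: unused.
Cost = 130×1.0 + 230×2.0 + 30×2.6 = 668.

668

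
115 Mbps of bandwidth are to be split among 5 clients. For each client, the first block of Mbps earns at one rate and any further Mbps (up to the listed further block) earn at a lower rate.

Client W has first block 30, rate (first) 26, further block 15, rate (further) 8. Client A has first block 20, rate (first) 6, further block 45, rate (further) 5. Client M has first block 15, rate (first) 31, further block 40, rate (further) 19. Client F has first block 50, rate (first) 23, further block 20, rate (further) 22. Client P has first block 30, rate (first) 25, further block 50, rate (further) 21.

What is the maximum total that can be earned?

Treat each block as its own option and order by rate: Client M/tier1 31 > Client W/tier1 26 > Client P/tier1 25 > Client F/tier1 23 > Client F/tier2 22 > Client P/tier2 21 > Client M/tier2 19 > Client W/tier2 8 > Client A/tier1 6 > Client A/tier2 5.
Fill Client M tier1 block (15 at 31) ; 100 left.
Client W/tier1 (26): +30 ; 70 left.
Fill Client P tier1 block (30 at 25) ; 40 left.
Client F/tier1: +40 of 50 at 23; pool empty.
Total = 31×15 + 26×30 + 25×30 + 23×40 = 2915.

2915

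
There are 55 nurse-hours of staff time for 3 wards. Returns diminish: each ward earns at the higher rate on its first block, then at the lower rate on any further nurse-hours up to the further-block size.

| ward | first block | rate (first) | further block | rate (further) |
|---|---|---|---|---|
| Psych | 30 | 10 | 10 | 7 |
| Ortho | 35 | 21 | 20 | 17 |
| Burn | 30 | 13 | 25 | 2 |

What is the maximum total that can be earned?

Rank every tier by rate: Ortho/T1 21 > Ortho/T2 17 > Burn/T1 13 > Psych/T1 10 > Psych/T2 7 > Burn/T2 2.
Fill Ortho T1 block (35 at 21) → 20 left.
Fill Ortho T2 block (20 at 17) → 0 left.
Total = 21×35 + 17×20 = 1075.

1075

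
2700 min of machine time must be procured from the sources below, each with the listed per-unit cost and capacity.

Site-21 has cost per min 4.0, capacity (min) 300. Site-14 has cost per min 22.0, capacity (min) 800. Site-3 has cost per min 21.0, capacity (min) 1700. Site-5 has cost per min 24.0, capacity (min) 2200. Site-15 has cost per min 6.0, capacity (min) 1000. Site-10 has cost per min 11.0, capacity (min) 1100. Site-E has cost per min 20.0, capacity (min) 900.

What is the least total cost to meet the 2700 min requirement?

Cheapest first:
Site-21 at 4.0: take all 300 min — 2400 still needed.
Site-15 at 6.0: take all 1000 min — 1400 still needed.
Take 1100 from Site-10 at 11.0 — need 300 more.
Site-E (20.0): take the remaining 300 — done.
Site-3, Site-14, Site-5: unused.
Cost = 300×4.0 + 1000×6.0 + 1100×11.0 + 300×20.0 = 25300.

25300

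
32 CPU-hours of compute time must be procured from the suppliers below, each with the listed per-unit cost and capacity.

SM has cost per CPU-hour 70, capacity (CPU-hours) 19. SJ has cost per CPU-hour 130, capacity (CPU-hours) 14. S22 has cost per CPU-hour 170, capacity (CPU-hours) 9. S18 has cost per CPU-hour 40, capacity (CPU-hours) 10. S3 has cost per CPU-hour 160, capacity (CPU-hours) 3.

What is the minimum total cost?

Cheapest first:
S18 at 40: take all 10 CPU-hours ; 22 still needed.
Take 19 from SM at 70 ; need 3 more.
SJ at 130: take 3 of its 14 ; requirement met.
S3, S22: unused.
Cost = 10×40 + 19×70 + 3×130 = 2120.

2120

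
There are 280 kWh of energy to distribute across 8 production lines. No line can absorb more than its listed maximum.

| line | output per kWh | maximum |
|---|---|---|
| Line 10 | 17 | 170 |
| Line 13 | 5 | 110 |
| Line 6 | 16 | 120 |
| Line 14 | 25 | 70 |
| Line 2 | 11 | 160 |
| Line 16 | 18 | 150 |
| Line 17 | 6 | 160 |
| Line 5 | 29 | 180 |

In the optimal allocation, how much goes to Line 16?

Rank by output per kWh: Line 5 29 > Line 14 25 > Line 16 18 > Line 10 17 > Line 6 16 > Line 2 11 > Line 17 6 > Line 13 5.
Give Line 5 180 to hit its cap of 180 ; 100 left.
Line 14 takes 70 to reach its cap of 70 ; 30 left.
Only 30 left; Line 16 takes them to reach 30.

30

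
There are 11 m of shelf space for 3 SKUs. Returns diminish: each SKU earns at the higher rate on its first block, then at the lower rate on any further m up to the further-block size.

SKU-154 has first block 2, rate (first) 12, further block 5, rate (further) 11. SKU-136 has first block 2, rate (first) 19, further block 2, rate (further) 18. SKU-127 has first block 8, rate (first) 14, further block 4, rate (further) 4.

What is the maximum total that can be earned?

Order all 6 blocks by rate: SKU-136/tier1 19 > SKU-136/tier2 18 > SKU-127/tier1 14 > SKU-154/tier1 12 > SKU-154/tier2 11 > SKU-127/tier2 4.
SKU-136 tier1 at 19: fill all 2 — 9 left.
SKU-136 tier2 at 18: fill all 2 — 7 left.
SKU-127 tier1 at 14: only 7 left, fill 7.
Total = 19×2 + 18×2 + 14×7 = 172.

172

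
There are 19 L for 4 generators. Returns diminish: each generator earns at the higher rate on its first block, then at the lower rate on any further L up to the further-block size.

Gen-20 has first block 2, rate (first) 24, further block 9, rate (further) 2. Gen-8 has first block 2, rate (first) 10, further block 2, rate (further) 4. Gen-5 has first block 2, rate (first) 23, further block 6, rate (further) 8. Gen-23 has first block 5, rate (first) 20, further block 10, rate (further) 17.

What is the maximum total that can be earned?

Order all 8 blocks by rate: Gen-20/first 24 > Gen-5/first 23 > Gen-23/first 20 > Gen-23/second 17 > Gen-8/first 10 > Gen-5/second 8 > Gen-8/second 4 > Gen-20/second 2.
Gen-20 first at 24: fill all 2 ; 17 left.
Gen-5 first at 23: fill all 2 ; 15 left.
Gen-23/first (20): +5 ; 10 left.
Gen-23/second (17): +10 ; 0 left.
Total = 24×2 + 23×2 + 20×5 + 17×10 = 364.

364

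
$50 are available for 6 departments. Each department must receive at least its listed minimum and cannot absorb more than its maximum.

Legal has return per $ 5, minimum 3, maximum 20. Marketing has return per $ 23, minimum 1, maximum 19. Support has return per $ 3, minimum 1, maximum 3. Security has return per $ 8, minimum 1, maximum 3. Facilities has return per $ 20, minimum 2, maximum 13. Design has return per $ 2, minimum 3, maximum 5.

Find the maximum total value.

785

Meeting every minimum uses 3+1+1+1+2+3 = 11 $, leaving 39.
Order the departments by return per $: Marketing 23 > Facilities 20 > Security 8 > Legal 5 > Support 3 > Design 2.
Marketing: +18 to 19 (cap) — 21 left.
Give Facilities 11 more to hit its cap of 13 — 10 left.
Security takes 2 more to reach its cap of 3 — 8 left.
Legal: +8 (room for 17) → 11. Pool exhausted.
Total = 5×11 + 23×19 + 3×1 + 8×3 + 20×13 + 2×3 = 785.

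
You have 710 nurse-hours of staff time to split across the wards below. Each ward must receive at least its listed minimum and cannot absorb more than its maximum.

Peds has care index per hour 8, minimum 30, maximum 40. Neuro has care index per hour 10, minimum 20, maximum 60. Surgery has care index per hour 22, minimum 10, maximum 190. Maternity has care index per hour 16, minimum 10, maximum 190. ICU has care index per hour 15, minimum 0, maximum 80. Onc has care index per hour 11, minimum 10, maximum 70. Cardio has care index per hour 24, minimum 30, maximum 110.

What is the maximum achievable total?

Meeting every minimum uses 30+20+10+10+0+10+30 = 110 nurse-hours, leaving 600.
Highest care index per hour first: Cardio 24 > Surgery 22 > Maternity 16 > ICU 15 > Onc 11 > Neuro 10 > Peds 8.
Give Cardio 80 more to hit its cap of 110 ; 520 left.
Surgery takes 180 more to reach its cap of 190 ; 340 left.
Maternity: +180 to 190 (cap) ; 160 left.
Give ICU 80 more to hit its cap of 80 ; 80 left.
Onc: +60 to 70 (cap) ; 20 left.
Neuro: +20 (room for 40) → 40. Pool exhausted.
Total = 8×30 + 10×40 + 22×190 + 16×190 + 15×80 + 11×70 + 24×110 = 12470.

12470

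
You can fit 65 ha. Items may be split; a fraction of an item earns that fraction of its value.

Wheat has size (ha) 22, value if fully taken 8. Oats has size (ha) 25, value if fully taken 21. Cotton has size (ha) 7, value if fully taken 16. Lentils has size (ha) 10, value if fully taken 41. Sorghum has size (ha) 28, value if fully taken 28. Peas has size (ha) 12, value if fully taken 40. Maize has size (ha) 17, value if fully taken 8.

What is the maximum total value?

131.72

Sort by value density: Lentils 41/10≈4.1, Peas 40/12≈3.33, Cotton 16/7≈2.29, Sorghum 28/28≈1, Oats 21/25≈0.84, Maize 8/17≈0.471, Wheat 8/22≈0.364.
All 10 ha of Lentils fit (value 41) ; 55 remain.
All 12 ha of Peas fit (value 40) ; 43 remain.
Cotton: take in full, 7 ha for value 16 ; 36 left.
Sorghum: take in full, 28 ha for value 28 ; 8 left.
Only 8 ha remain; take 8/25 of Oats for value 21×8/25 = 6.72.
Total value = 131.72.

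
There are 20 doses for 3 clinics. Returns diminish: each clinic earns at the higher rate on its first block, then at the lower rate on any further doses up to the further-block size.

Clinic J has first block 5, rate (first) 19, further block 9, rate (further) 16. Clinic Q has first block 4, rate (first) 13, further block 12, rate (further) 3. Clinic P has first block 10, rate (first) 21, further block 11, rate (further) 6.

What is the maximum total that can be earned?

385

Order all 6 blocks by rate: Clinic P/tier1 21 > Clinic J/tier1 19 > Clinic J/tier2 16 > Clinic Q/tier1 13 > Clinic P/tier2 6 > Clinic Q/tier2 3.
Clinic P/tier1 (21): +10 — 10 left.
Clinic J/tier1 (19): +5 — 5 left.
Clinic J/tier2: +5 of 9 at 16; pool empty.
Total = 21×10 + 19×5 + 16×5 = 385.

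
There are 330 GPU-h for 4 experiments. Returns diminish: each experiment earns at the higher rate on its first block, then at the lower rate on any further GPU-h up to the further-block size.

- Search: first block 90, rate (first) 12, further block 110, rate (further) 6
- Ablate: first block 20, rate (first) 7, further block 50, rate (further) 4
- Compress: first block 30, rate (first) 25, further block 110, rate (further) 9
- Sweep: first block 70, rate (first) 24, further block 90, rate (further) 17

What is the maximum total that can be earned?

Order all 8 blocks by rate: Compress/tier1 25 > Sweep/tier1 24 > Sweep/tier2 17 > Search/tier1 12 > Compress/tier2 9 > Ablate/tier1 7 > Search/tier2 6 > Ablate/tier2 4.
Compress tier1 at 25: fill all 30 → 300 left.
Sweep tier1 at 24: fill all 70 → 230 left.
Sweep/tier2 (17): +90 → 140 left.
Fill Search tier1 block (90 at 12) → 50 left.
Compress/tier2: +50 of 110 at 9; pool empty.
Total = 25×30 + 24×70 + 17×90 + 12×90 + 9×50 = 5490.

5490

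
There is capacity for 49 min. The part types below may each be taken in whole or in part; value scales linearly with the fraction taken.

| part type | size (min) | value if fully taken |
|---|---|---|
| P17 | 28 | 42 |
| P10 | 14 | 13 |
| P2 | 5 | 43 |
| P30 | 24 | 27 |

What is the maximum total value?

103

Best value per unit of size first: P2 43/5≈8.6, P17 42/28≈1.5, P30 27/24≈1.12, P10 13/14≈0.929.
P2: take in full, 5 min for value 43 — 44 left.
P17: take in full, 28 min for value 42 — 16 left.
16 min left: a 16/24 share of P30 gives 27×16/24 = 18.
Total value = 103.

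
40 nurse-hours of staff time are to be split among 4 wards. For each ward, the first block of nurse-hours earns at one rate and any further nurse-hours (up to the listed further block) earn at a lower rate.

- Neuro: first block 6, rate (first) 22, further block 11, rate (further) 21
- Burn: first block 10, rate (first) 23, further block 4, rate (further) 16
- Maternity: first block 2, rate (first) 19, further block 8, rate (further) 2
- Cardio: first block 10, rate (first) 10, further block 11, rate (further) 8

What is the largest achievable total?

765

Treat each block as its own option and order by rate: Burn/first 23 > Neuro/first 22 > Neuro/second 21 > Maternity/first 19 > Burn/second 16 > Cardio/first 10 > Cardio/second 8 > Maternity/second 2.
Burn first at 23: fill all 10 → 30 left.
Neuro first at 22: fill all 6 → 24 left.
Fill Neuro second block (11 at 21) → 13 left.
Maternity first at 19: fill all 2 → 11 left.
Burn/second (16): +4 → 7 left.
Cardio/first: +7 of 10 at 10; pool empty.
Total = 23×10 + 22×6 + 21×11 + 19×2 + 16×4 + 10×7 = 765.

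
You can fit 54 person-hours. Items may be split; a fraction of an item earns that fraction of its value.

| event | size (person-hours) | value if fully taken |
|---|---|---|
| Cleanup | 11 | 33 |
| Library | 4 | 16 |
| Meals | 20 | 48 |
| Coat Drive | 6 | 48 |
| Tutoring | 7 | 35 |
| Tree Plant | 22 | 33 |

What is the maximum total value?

Sort by value density: Coat Drive 48/6≈8, Tutoring 35/7≈5, Library 16/4≈4, Cleanup 33/11≈3, Meals 48/20≈2.4, Tree Plant 33/22≈1.5.
Take all of Coat Drive (6 person-hours, value 48) → 48 person-hours left.
Tutoring: take in full, 7 person-hours for value 35 → 41 left.
Take all of Library (4 person-hours, value 16) → 37 person-hours left.
All 11 person-hours of Cleanup fit (value 33) → 26 remain.
All 20 person-hours of Meals fit (value 48) → 6 remain.
Only 6 person-hours remain; take 6/22 of Tree Plant for value 33×6/22 = 9.
Total value = 189.

189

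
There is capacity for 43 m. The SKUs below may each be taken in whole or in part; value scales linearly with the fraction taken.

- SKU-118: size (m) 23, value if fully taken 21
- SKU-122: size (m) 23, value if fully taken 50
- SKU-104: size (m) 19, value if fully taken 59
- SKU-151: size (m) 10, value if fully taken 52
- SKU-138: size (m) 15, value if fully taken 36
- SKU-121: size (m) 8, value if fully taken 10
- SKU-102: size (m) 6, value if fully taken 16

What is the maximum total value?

Sort by value density: SKU-151 52/10≈5.2, SKU-104 59/19≈3.11, SKU-102 16/6≈2.67, SKU-138 36/15≈2.4, SKU-122 50/23≈2.17, SKU-121 10/8≈1.25, SKU-118 21/23≈0.913.
SKU-151: take in full, 10 m for value 52 ; 33 left.
Take all of SKU-104 (19 m, value 59) ; 14 m left.
All 6 m of SKU-102 fit (value 16) ; 8 remain.
Only 8 m remain; take 8/15 of SKU-138 for value 36×8/15 = 19.2.
Total value = 146.2.

146.2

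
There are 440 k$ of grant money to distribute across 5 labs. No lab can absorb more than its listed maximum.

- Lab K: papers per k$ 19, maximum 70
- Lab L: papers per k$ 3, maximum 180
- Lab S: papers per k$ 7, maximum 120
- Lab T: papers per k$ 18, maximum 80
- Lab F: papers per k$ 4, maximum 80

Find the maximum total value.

Order the labs by papers per k$: Lab K 19 > Lab T 18 > Lab S 7 > Lab F 4 > Lab L 3.
Give Lab K 70 to hit its cap of 70 → 370 left.
Lab T takes 80 to reach its cap of 80 → 290 left.
Lab S takes 120 to reach its cap of 120 → 170 left.
Lab F: +80 to 80 (cap) → 90 left.
Lab L: +90 (room for 180) → 90. Pool exhausted.
Total = 19×70 + 3×90 + 7×120 + 18×80 + 4×80 = 4200.

4200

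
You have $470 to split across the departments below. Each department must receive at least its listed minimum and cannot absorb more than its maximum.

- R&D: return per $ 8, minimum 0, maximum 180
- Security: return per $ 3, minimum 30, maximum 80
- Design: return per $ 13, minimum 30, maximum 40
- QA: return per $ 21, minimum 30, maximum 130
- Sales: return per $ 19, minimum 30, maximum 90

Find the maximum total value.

Meeting every minimum uses 0+30+30+30+30 = 120 $, leaving 350.
Order the departments by return per $: QA 21 > Sales 19 > Design 13 > R&D 8 > Security 3.
Give QA 100 more to hit its cap of 130 ; 250 left.
Sales: +60 to 90 (cap) ; 190 left.
Design: +10 to 40 (cap) ; 180 left.
Give R&D 180 more to hit its cap of 180 ; 0 left.
Total = 8×180 + 3×30 + 13×40 + 21×130 + 19×90 = 6490.

6490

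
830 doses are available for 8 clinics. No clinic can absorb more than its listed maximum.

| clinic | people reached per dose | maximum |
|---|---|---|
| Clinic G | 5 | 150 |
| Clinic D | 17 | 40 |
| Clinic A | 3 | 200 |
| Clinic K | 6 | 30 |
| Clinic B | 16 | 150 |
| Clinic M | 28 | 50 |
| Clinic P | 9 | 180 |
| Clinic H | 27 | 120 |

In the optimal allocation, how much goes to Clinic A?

110

Rank by people reached per dose: Clinic M 28 > Clinic H 27 > Clinic D 17 > Clinic B 16 > Clinic P 9 > Clinic K 6 > Clinic G 5 > Clinic A 3.
Give Clinic M 50 to hit its cap of 50 — 780 left.
Clinic H: +120 to 120 (cap) — 660 left.
Clinic D: +40 to 40 (cap) — 620 left.
Give Clinic B 150 to hit its cap of 150 — 470 left.
Clinic P: +180 to 180 (cap) — 290 left.
Clinic K takes 30 to reach its cap of 30 — 260 left.
Clinic G takes 150 to reach its cap of 150 — 110 left.
Only 110 left; Clinic A takes them to reach 110.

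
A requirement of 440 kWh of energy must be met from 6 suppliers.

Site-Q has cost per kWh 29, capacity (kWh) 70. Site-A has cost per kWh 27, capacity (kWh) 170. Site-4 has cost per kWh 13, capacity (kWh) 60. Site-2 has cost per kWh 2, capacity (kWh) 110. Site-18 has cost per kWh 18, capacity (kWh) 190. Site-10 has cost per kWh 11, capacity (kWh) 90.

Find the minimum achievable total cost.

5230

Use suppliers in increasing cost order.
Take 110 from Site-2 at 2 → need 330 more.
Take 90 from Site-10 at 11 → need 240 more.
Take 60 from Site-4 at 13 → need 180 more.
Site-18 at 18: take 180 of its 190 → requirement met.
Site-A, Site-Q: unused.
Cost = 110×2 + 90×11 + 60×13 + 180×18 = 5230.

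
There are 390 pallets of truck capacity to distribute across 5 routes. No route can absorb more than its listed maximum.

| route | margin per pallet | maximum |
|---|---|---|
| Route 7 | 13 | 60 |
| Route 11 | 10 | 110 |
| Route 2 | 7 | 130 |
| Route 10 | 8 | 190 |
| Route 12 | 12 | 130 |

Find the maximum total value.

4160

Rank by margin per pallet: Route 7 13 > Route 12 12 > Route 11 10 > Route 10 8 > Route 2 7.
Route 7: +60 to 60 (cap) — 330 left.
Route 12 takes 130 to reach its cap of 130 — 200 left.
Route 11 takes 110 to reach its cap of 110 — 90 left.
Route 10 has room for 190 but only 90 remain, so it gets 90.
Total = 13×60 + 10×110 + 8×90 + 12×130 = 4160.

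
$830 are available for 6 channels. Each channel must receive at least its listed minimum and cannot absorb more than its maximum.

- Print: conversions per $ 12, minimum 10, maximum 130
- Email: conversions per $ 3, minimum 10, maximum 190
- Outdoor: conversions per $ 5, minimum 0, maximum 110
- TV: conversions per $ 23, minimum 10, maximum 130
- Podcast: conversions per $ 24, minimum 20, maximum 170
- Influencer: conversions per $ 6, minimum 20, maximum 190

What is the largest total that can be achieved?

10620

Meeting every minimum uses 10+10+0+10+20+20 = 70 $, leaving 760.
Rank by conversions per $: Podcast 24 > TV 23 > Print 12 > Influencer 6 > Outdoor 5 > Email 3.
Give Podcast 150 more to hit its cap of 170 → 610 left.
TV takes 120 more to reach its cap of 130 → 490 left.
Give Print 120 more to hit its cap of 130 → 370 left.
Influencer takes 170 more to reach its cap of 190 → 200 left.
Outdoor: +110 to 110 (cap) → 90 left.
Email has room for 180 more but only 90 remain, so it gets 100.
Total = 12×130 + 3×100 + 5×110 + 23×130 + 24×170 + 6×190 = 10620.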